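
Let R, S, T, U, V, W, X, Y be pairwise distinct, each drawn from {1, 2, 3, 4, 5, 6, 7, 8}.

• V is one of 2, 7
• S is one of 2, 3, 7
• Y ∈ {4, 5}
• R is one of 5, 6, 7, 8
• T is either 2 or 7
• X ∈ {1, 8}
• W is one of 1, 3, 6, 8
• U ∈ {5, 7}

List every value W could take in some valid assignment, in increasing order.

The 8 variables together cover exactly {1, 2, 3, 4, 5, 6, 7, 8} — 8 values for 8 variables — and 4 appears only in Y's list, so Y = 4.
The 2 variables T and V are confined to {2, 7}, which locks those values in; drop them from R, S, U.
That leaves S = 3. Remove 3 from W.
That leaves U = 5. Remove 5 from R.
No further eliminations apply; W can still be any of 1, 6, 8.

1, 6, 8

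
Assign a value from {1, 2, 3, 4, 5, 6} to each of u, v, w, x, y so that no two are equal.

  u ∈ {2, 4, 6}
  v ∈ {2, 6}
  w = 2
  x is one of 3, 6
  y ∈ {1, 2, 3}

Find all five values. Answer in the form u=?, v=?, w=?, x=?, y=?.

w has just one choice, so w = 2. Eliminate 2 elsewhere: u, v, y.
v has just one choice, so v = 6. Eliminate 6 elsewhere: u, x.
x must be 3 (only option left). Eliminate 3 elsewhere: y.
y must be 1 (only option left).
u's domain is down to {4}, so u = 4.

u=4, v=6, w=2, x=3, y=1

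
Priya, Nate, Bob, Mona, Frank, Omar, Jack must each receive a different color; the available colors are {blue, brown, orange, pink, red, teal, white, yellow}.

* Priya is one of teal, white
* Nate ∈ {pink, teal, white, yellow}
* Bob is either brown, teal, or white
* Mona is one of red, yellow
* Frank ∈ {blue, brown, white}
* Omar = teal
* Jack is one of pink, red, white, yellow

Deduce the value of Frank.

Omar's domain is down to {teal}, so Omar = teal. So Priya, Nate, Bob can't be teal.
That leaves Priya = white. Strike white from Nate, Bob, Frank, Jack.
Bob's domain is down to {brown}, so Bob = brown. Strike brown from Frank.
So Frank = blue.

blue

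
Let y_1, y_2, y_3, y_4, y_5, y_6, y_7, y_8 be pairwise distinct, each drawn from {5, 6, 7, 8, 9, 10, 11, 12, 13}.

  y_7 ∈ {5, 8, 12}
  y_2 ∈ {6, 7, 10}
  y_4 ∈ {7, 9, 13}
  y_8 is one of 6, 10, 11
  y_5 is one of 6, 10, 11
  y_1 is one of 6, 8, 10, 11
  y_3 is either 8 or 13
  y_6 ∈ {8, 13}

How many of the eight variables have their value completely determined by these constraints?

2

y_3 and y_6 between them cover only {8, 13} — a naked pair. Remove those values from y_1, y_4, y_7.
The 3 variables y_1, y_5, y_8 are confined to {6, 10, 11}, which locks those values in; drop them from y_2.
y_2 has just one choice, so y_2 = 7. Eliminate 7 elsewhere: y_4.
That leaves y_4 = 9.
Determined: y_2=7, y_4=9. The other variables each still have more than one consistent value. That makes 2.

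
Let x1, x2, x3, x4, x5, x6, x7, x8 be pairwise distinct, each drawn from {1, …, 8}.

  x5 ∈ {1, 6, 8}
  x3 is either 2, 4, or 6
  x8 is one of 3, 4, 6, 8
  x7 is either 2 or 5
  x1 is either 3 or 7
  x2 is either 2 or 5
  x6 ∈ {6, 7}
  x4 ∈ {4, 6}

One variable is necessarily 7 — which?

x6

The 8 variables together cover exactly {1, 2, 3, 4, 5, 6, 7, 8} — 8 values for 8 variables — and 1 appears only in x5's list, so x5 = 1.
The 7 still-open variables draw from only 7 values {2, 3, 4, 5, 6, 7, 8}, so each is used; only x8 can be 8, hence x8 = 8.
The 6 still-open variables together cover exactly {2, 3, 4, 5, 6, 7} — 6 values for 6 variables — and 3 appears only in x1's list, so x1 = 3.
Among the 5 still-open variables, 7 fits only x6 (and all 5 values in {2, 4, 5, 6, 7} must be used), so x6 = 7.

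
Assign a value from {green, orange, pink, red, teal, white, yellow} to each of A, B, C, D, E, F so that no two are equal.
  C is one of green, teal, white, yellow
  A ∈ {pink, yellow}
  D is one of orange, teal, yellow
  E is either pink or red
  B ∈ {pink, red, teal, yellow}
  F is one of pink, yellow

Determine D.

orange

A and F between them cover only {pink, yellow} — a naked pair. Remove those values from B, C, D, E.
That leaves E = red. Eliminate red elsewhere: B.
That leaves B = teal. Eliminate teal elsewhere: C, D.
So D = orange.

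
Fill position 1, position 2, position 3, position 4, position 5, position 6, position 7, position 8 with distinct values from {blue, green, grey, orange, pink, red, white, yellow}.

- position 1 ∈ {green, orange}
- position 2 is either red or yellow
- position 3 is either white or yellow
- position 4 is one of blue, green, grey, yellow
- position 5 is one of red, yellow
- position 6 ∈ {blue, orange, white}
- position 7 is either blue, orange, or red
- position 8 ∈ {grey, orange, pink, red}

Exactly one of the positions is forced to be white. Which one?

The 8 variables together cover exactly {blue, green, grey, orange, pink, red, white, yellow} — 8 values for 8 variables — and pink appears only in position 8's list, so position 8 = pink.
The 7 still-open variables draw from only 7 values {blue, green, grey, orange, red, white, yellow}, so each is used; only position 4 can be grey, hence position 4 = grey.
Among the 6 still-open variables, green fits only position 1 (and all 6 values in {blue, green, orange, red, white, yellow} must be used), so position 1 = green.
position 2 and position 5 between them cover only {red, yellow} — a naked pair. Remove those values from position 3, position 7.
So white goes to position 3.

position 3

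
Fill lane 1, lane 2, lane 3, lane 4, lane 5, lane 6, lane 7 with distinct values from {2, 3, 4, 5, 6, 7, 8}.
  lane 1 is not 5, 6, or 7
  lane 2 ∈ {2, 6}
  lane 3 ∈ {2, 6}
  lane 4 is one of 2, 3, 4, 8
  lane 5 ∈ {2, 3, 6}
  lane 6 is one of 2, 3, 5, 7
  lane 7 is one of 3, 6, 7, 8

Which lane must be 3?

The 7 variables together cover exactly {2, 3, 4, 5, 6, 7, 8} — 7 values for 7 variables — and 5 appears only in lane 6's list, so lane 6 = 5.
The 6 still-open variables draw from only 6 values {2, 3, 4, 6, 7, 8}, so each is used; only lane 7 can be 7, hence lane 7 = 7.
The 2 variables lane 2 and lane 3 are confined to {2, 6}, which locks those values in; drop them from lane 1, lane 4, lane 5.
So 3 goes to lane 5.

lane 5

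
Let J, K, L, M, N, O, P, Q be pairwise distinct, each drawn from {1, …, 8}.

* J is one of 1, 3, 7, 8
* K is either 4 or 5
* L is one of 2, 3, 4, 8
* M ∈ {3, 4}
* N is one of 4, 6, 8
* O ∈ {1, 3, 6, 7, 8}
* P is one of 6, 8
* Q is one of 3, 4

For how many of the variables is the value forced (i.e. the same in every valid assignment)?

2

The 8 variables together cover exactly {1, 2, 3, 4, 5, 6, 7, 8} — 8 values for 8 variables — and 2 appears only in L's list, so L = 2.
Among the 7 still-open variables, 5 fits only K (and all 7 values in {1, 3, 4, 5, 6, 7, 8} must be used), so K = 5.
The 2 variables M and Q are confined to {3, 4}, which locks those values in; drop them from J, N, O.
N and P share exactly the 2 values {6, 8}; by pigeonhole those values go to them, so strike 6, 8 from J, O.
Determined: K=5, L=2. The other variables each still have more than one consistent value. That makes 2.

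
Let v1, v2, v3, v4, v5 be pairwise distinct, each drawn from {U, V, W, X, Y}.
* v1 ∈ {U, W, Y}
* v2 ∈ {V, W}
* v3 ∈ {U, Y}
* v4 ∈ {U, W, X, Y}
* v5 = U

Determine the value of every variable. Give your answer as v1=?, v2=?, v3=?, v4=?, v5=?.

v1=W, v2=V, v3=Y, v4=X, v5=U

v5's domain is down to {U}, so v5 = U. Strike U from v1, v3, v4.
That leaves v3 = Y. Remove Y from v1, v4.
That leaves v1 = W. So v2, v4 can't be W.
v2 must be V (only option left).
v4 must be X (only option left).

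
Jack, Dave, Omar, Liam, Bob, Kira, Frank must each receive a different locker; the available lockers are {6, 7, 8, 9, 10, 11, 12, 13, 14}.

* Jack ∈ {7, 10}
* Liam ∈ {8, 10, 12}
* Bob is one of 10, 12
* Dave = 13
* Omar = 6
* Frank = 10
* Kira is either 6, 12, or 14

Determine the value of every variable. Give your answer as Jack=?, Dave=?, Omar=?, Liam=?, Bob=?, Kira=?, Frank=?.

Jack=7, Dave=13, Omar=6, Liam=8, Bob=12, Kira=14, Frank=10

Dave's domain is down to {13}, so Dave = 13.
Omar's domain is down to {6}, so Omar = 6. Strike 6 from Kira.
That leaves Frank = 10. Eliminate 10 elsewhere: Jack, Liam, Bob.
That leaves Jack = 7.
Bob has just one choice, so Bob = 12. Strike 12 from Liam, Kira.
Kira must be 14 (only option left).
Liam has just one choice, so Liam = 8.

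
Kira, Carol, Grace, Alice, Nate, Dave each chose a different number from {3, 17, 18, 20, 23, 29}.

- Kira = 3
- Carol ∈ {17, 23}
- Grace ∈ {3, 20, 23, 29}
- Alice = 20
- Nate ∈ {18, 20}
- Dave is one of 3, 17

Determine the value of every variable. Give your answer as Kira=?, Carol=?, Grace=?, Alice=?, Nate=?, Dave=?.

Kira=3, Carol=23, Grace=29, Alice=20, Nate=18, Dave=17

Kira's domain is down to {3}, so Kira = 3. Remove 3 from Grace, Dave.
Alice's domain is down to {20}, so Alice = 20. Eliminate 20 elsewhere: Grace, Nate.
Nate's domain is down to {18}, so Nate = 18.
That leaves Dave = 17. Strike 17 from Carol.
Carol must be 23 (only option left). Eliminate 23 elsewhere: Grace.
Grace must be 29 (only option left).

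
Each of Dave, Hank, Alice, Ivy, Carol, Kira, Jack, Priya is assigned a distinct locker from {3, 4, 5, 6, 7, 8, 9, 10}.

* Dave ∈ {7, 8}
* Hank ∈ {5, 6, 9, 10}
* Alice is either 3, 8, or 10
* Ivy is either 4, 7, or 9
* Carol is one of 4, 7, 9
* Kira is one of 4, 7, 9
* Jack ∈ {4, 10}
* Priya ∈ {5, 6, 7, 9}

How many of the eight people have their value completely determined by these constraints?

3

Among the 8 variables, 3 fits only Alice (and all 8 values in {3, 4, 5, 6, 7, 8, 9, 10} must be used), so Alice = 3.
The 7 still-open variables draw from only 7 values {4, 5, 6, 7, 8, 9, 10}, so each is used; only Dave can be 8, hence Dave = 8.
Ivy, Carol, Kira between them cover only {4, 7, 9} — a naked triple. Remove those values from Hank, Jack, Priya.
Jack must be 10 (only option left). So Hank can't be 10.
Determined: Dave=8, Alice=3, Jack=10. The other people each still have more than one consistent value. That makes 3.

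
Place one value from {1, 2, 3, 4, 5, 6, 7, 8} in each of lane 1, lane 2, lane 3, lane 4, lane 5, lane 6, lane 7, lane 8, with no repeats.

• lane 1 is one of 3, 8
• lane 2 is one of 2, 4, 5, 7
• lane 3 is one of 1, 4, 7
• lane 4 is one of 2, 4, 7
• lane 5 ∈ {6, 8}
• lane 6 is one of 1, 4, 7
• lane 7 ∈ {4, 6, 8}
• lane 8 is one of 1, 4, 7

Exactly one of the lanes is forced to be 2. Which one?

The 8 variables draw from only 8 values {1, 2, 3, 4, 5, 6, 7, 8}, so each is used; only lane 1 can be 3, hence lane 1 = 3.
The 7 still-open variables draw from only 7 values {1, 2, 4, 5, 6, 7, 8}, so each is used; only lane 2 can be 5, hence lane 2 = 5.
The 6 still-open variables draw from only 6 values {1, 2, 4, 6, 7, 8}, so each is used; only lane 4 can be 2, hence lane 4 = 2.

lane 4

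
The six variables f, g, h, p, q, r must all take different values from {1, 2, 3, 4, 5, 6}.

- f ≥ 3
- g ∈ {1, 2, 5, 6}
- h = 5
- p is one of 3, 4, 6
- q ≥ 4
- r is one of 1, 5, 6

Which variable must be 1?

h must be 5 (only option left). Remove 5 from f, g, q, r.
The 5 still-open variables draw from only 5 values {1, 2, 3, 4, 6}, so each is used; only g can be 2, hence g = 2.
The 4 still-open variables draw from only 4 values {1, 3, 4, 6}, so each is used; only r can be 1, hence r = 1.

r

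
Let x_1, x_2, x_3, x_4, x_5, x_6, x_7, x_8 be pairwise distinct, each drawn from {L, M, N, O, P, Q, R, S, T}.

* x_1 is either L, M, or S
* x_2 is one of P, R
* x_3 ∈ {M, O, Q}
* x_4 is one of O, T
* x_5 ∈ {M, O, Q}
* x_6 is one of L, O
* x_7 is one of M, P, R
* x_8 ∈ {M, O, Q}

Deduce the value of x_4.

Among the 8 variables, S fits only x_1 (and all 8 values in {L, M, O, P, Q, R, S, T} must be used), so x_1 = S.
Among the 7 still-open variables, L fits only x_6 (and all 7 values in {L, M, O, P, Q, R, T} must be used), so x_6 = L.
Among the 6 still-open variables, T fits only x_4 (and all 6 values in {M, O, P, Q, R, T} must be used), so x_4 = T.

T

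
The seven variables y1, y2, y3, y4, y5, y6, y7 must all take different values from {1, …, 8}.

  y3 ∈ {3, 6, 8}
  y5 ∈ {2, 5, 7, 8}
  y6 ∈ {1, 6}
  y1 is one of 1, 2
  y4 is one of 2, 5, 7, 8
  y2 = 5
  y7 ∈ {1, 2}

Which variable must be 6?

y2's domain is down to {5}, so y2 = 5. Strike 5 from y4, y5.
Among the 6 still-open variables, 3 fits only y3 (and all 6 values in {1, 2, 3, 6, 7, 8} must be used), so y3 = 3.
The 5 still-open variables together cover exactly {1, 2, 6, 7, 8} — 5 values for 5 variables — and 6 appears only in y6's list, so y6 = 6.

y6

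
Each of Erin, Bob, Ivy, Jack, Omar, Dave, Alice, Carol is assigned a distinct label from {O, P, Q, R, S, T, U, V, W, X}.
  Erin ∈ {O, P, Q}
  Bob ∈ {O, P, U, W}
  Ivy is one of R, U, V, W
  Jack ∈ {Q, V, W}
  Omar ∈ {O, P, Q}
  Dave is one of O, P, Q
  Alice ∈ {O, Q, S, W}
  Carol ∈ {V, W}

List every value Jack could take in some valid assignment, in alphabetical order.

The 8 variables together cover exactly {O, P, Q, R, S, U, V, W} — 8 values for 8 variables — and R appears only in Ivy's list, so Ivy = R.
The 7 still-open variables together cover exactly {O, P, Q, S, U, V, W} — 7 values for 7 variables — and S appears only in Alice's list, so Alice = S.
Among the 6 still-open variables, U fits only Bob (and all 6 values in {O, P, Q, U, V, W} must be used), so Bob = U.
The 3 variables Erin, Omar, Dave are confined to {O, P, Q}, which locks those values in; drop them from Jack.
No further eliminations apply; Jack can still be any of V, W.

V, W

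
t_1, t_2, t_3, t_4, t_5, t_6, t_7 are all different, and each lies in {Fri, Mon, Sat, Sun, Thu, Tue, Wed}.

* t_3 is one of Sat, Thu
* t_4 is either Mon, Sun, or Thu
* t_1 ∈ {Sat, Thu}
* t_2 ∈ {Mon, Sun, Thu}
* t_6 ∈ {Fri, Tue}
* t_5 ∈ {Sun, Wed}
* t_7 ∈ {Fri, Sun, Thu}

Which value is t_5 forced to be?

Wed

The 7 variables together cover exactly {Fri, Mon, Sat, Sun, Thu, Tue, Wed} — 7 values for 7 variables — and Tue appears only in t_6's list, so t_6 = Tue.
The 6 still-open variables draw from only 6 values {Fri, Mon, Sat, Sun, Thu, Wed}, so each is used; only t_7 can be Fri, hence t_7 = Fri.
Among the 5 still-open variables, Wed fits only t_5 (and all 5 values in {Mon, Sat, Sun, Thu, Wed} must be used), so t_5 = Wed.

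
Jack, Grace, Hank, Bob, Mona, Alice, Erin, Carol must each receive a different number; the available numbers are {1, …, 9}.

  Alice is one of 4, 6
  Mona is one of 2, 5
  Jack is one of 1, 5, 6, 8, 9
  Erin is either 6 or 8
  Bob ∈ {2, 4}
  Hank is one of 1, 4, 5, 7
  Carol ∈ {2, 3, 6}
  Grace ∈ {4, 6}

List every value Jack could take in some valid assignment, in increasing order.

1, 9

The 2 variables Grace and Alice are confined to {4, 6}, which locks those values in; drop them from Jack, Hank, Bob, Erin, Carol.
That leaves Bob = 2. Eliminate 2 elsewhere: Mona, Carol.
Mona's domain is down to {5}, so Mona = 5. So Jack, Hank can't be 5.
Erin's domain is down to {8}, so Erin = 8. Eliminate 8 elsewhere: Jack.
Carol's domain is down to {3}, so Carol = 3.
No further eliminations apply; Jack can still be any of 1, 9.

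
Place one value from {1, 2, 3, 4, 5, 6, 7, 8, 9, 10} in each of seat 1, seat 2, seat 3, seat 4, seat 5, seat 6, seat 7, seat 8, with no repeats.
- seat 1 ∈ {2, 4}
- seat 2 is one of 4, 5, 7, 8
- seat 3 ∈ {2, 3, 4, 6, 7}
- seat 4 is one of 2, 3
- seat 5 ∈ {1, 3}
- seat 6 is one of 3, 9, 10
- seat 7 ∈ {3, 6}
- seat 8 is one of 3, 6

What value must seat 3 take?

7

The 2 variables seat 7 and seat 8 are confined to {3, 6}, which locks those values in; drop them from seat 3, seat 4, seat 5, seat 6.
seat 4's domain is down to {2}, so seat 4 = 2. Strike 2 from seat 1, seat 3.
seat 5's domain is down to {1}, so seat 5 = 1.
seat 1 must be 4 (only option left). Eliminate 4 elsewhere: seat 2, seat 3.
So seat 3 = 7.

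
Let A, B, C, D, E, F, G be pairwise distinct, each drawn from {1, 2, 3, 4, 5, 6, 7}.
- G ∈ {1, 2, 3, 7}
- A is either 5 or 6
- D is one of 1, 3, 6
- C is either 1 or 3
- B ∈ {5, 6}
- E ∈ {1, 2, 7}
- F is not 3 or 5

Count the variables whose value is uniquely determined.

The 7 variables together cover exactly {1, 2, 3, 4, 5, 6, 7} — 7 values for 7 variables — and 4 appears only in F's list, so F = 4.
A and B share exactly the 2 values {5, 6}; by pigeonhole those values go to them, so strike 5, 6 from D.
C and D between them cover only {1, 3} — a naked pair. Remove those values from E, G.
Determined: F=4. The other variables each still have more than one consistent value. That makes 1.

1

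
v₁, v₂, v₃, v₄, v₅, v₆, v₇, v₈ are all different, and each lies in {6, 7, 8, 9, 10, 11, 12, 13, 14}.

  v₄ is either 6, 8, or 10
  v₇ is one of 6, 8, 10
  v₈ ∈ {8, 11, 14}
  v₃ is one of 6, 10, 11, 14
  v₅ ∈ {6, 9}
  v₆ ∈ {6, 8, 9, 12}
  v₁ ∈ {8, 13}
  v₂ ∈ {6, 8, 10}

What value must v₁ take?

13

Among the 8 variables, 12 fits only v₆ (and all 8 values in {6, 8, 9, 10, 11, 12, 13, 14} must be used), so v₆ = 12.
Among the 7 still-open variables, 9 fits only v₅ (and all 7 values in {6, 8, 9, 10, 11, 13, 14} must be used), so v₅ = 9.
The 6 still-open variables draw from only 6 values {6, 8, 10, 11, 13, 14}, so each is used; only v₁ can be 13, hence v₁ = 13.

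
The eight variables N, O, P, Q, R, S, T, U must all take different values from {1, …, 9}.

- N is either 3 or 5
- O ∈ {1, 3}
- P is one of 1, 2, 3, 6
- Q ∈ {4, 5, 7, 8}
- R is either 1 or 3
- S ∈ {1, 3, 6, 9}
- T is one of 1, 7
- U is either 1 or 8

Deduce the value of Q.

O and R share exactly the 2 values {1, 3}; by pigeonhole those values go to them, so strike 1, 3 from N, P, S, T, U.
N has just one choice, so N = 5. Strike 5 from Q.
T has just one choice, so T = 7. Strike 7 from Q.
That leaves U = 8. Strike 8 from Q.
So Q = 4.

4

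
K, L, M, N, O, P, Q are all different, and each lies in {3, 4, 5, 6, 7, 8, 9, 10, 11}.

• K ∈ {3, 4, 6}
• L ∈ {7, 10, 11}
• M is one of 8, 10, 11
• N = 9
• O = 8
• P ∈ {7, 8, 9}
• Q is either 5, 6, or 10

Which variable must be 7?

N's domain is down to {9}, so N = 9. Strike 9 from P.
O's domain is down to {8}, so O = 8. So M, P can't be 8.
So 7 goes to P.

P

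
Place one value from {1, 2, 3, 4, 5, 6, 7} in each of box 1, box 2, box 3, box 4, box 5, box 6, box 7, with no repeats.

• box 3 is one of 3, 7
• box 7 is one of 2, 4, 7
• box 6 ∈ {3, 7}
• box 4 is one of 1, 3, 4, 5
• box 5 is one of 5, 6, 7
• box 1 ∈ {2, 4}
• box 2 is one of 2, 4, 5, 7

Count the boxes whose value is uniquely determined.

The 7 variables draw from only 7 values {1, 2, 3, 4, 5, 6, 7}, so each is used; only box 4 can be 1, hence box 4 = 1.
The 6 still-open variables together cover exactly {2, 3, 4, 5, 6, 7} — 6 values for 6 variables — and 6 appears only in box 5's list, so box 5 = 6.
The 5 still-open variables together cover exactly {2, 3, 4, 5, 7} — 5 values for 5 variables — and 5 appears only in box 2's list, so box 2 = 5.
box 3 and box 6 share exactly the 2 values {3, 7}; by pigeonhole those values go to them, so strike 3, 7 from box 7.
Determined: box 2=5, box 4=1, box 5=6. The other boxes each still have more than one consistent value. That makes 3.

3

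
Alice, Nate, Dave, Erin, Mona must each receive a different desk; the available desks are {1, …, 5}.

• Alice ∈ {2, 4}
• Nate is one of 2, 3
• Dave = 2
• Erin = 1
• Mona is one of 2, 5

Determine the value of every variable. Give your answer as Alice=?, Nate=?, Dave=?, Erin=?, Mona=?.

Dave's domain is down to {2}, so Dave = 2. Remove 2 from Alice, Nate, Mona.
Erin must be 1 (only option left).
That leaves Mona = 5.
Alice must be 4 (only option left).
That leaves Nate = 3.

Alice=4, Nate=3, Dave=2, Erin=1, Mona=5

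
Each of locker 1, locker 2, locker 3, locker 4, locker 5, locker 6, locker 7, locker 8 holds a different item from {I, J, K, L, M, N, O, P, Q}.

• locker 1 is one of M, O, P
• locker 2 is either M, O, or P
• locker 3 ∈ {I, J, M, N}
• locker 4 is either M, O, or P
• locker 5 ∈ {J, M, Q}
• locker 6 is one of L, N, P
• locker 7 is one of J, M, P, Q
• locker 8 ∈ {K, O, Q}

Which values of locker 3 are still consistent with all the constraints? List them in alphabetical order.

I, N

locker 1, locker 2, locker 4 share exactly the 3 values {M, O, P}; by pigeonhole those values go to them, so strike M, O, P from locker 3, locker 5, locker 6, locker 7, locker 8.
The 2 variables locker 5 and locker 7 are confined to {J, Q}, which locks those values in; drop them from locker 3, locker 8.
That leaves locker 8 = K.
No further eliminations apply; locker 3 can still be any of I, N.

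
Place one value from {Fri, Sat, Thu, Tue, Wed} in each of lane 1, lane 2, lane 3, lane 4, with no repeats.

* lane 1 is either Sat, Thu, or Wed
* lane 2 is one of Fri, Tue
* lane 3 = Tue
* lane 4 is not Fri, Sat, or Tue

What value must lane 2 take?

lane 3 has just one choice, so lane 3 = Tue. Eliminate Tue elsewhere: lane 2.
So lane 2 = Fri.

Fri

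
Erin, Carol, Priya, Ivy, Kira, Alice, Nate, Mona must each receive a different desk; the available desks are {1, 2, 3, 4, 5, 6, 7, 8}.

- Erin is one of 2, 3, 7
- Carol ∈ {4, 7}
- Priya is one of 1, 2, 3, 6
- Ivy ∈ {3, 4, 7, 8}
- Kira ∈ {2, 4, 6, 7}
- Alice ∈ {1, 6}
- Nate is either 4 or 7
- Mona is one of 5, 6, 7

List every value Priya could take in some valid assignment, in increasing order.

1, 2, 3, 6

The 8 variables together cover exactly {1, 2, 3, 4, 5, 6, 7, 8} — 8 values for 8 variables — and 5 appears only in Mona's list, so Mona = 5.
The 7 still-open variables together cover exactly {1, 2, 3, 4, 6, 7, 8} — 7 values for 7 variables — and 8 appears only in Ivy's list, so Ivy = 8.
Carol and Nate share exactly the 2 values {4, 7}; by pigeonhole those values go to them, so strike 4, 7 from Erin, Kira.
No further eliminations apply; Priya can still be any of 1, 2, 3, 6.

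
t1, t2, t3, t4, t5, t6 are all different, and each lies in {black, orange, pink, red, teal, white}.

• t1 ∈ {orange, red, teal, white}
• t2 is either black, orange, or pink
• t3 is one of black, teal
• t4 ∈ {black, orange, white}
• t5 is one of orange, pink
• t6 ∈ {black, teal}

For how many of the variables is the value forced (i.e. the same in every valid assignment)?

Among the 6 variables, red fits only t1 (and all 6 values in {black, orange, pink, red, teal, white} must be used), so t1 = red.
The 5 still-open variables draw from only 5 values {black, orange, pink, teal, white}, so each is used; only t4 can be white, hence t4 = white.
The 2 variables t3 and t6 are confined to {black, teal}, which locks those values in; drop them from t2.
Determined: t1=red, t4=white. The other variables each still have more than one consistent value. That makes 2.

2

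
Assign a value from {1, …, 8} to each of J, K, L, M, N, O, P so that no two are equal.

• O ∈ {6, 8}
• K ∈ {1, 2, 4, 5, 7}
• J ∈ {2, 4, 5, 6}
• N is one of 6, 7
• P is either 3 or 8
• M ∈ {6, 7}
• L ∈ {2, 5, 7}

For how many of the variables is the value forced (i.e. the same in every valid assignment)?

M and N share exactly the 2 values {6, 7}; by pigeonhole those values go to them, so strike 6, 7 from J, K, L, O.
That leaves O = 8. Remove 8 from P.
P has just one choice, so P = 3.
Determined: O=8, P=3. The other variables each still have more than one consistent value. That makes 2.

2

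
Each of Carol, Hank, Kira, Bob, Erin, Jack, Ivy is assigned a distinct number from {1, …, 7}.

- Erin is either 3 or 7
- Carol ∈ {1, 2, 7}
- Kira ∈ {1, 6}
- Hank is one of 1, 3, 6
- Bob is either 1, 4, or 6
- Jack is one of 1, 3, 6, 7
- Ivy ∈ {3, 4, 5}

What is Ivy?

Among the 7 variables, 2 fits only Carol (and all 7 values in {1, 2, 3, 4, 5, 6, 7} must be used), so Carol = 2.
The 6 still-open variables together cover exactly {1, 3, 4, 5, 6, 7} — 6 values for 6 variables — and 5 appears only in Ivy's list, so Ivy = 5.

5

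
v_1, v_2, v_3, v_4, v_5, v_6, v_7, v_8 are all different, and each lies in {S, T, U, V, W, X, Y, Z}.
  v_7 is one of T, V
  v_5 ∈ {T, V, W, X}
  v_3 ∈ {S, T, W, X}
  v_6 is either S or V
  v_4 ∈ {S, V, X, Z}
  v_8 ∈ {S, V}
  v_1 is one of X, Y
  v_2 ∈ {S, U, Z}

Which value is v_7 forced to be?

T

The 8 variables together cover exactly {S, T, U, V, W, X, Y, Z} — 8 values for 8 variables — and U appears only in v_2's list, so v_2 = U.
The 7 still-open variables draw from only 7 values {S, T, V, W, X, Y, Z}, so each is used; only v_1 can be Y, hence v_1 = Y.
The 6 still-open variables draw from only 6 values {S, T, V, W, X, Z}, so each is used; only v_4 can be Z, hence v_4 = Z.
v_6 and v_8 between them cover only {S, V} — a naked pair. Remove those values from v_3, v_5, v_7.
So v_7 = T.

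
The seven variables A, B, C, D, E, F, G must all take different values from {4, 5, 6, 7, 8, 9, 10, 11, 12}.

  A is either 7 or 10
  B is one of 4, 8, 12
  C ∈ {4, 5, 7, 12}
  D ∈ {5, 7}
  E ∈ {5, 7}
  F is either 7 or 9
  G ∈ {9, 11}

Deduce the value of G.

D and E share exactly the 2 values {5, 7}; by pigeonhole those values go to them, so strike 5, 7 from A, C, F.
A's domain is down to {10}, so A = 10.
That leaves F = 9. Eliminate 9 elsewhere: G.
So G = 11.

11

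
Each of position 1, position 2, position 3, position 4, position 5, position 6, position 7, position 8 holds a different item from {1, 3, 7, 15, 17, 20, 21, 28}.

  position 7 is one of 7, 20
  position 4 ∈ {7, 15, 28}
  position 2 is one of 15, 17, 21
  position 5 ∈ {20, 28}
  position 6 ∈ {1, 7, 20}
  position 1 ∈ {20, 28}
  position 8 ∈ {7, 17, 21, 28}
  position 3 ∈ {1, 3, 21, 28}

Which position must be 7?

position 7

Among the 8 variables, 3 fits only position 3 (and all 8 values in {1, 3, 7, 15, 17, 20, 21, 28} must be used), so position 3 = 3.
The 7 still-open variables together cover exactly {1, 7, 15, 17, 20, 21, 28} — 7 values for 7 variables — and 1 appears only in position 6's list, so position 6 = 1.
The 2 variables position 1 and position 5 are confined to {20, 28}, which locks those values in; drop them from position 4, position 7, position 8.
So 7 goes to position 7.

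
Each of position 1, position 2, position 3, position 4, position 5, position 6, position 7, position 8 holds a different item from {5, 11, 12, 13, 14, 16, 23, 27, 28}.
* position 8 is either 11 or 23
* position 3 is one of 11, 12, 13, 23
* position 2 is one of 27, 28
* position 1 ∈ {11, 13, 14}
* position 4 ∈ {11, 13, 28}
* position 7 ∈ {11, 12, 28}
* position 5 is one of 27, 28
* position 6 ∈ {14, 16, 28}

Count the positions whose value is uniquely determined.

2

Among the 8 variables, 16 fits only position 6 (and all 8 values in {11, 12, 13, 14, 16, 23, 27, 28} must be used), so position 6 = 16.
Among the 7 still-open variables, 14 fits only position 1 (and all 7 values in {11, 12, 13, 14, 23, 27, 28} must be used), so position 1 = 14.
position 2 and position 5 between them cover only {27, 28} — a naked pair. Remove those values from position 4, position 7.
Determined: position 1=14, position 6=16. The other positions each still have more than one consistent value. That makes 2.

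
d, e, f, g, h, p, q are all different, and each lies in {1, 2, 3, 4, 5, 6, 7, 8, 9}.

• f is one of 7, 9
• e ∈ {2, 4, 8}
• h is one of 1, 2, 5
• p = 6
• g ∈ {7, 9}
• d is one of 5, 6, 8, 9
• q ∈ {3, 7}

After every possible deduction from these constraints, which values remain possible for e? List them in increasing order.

2, 4, 8

p has just one choice, so p = 6. Remove 6 from d.
f and g between them cover only {7, 9} — a naked pair. Remove those values from d, q.
q has just one choice, so q = 3.
No further eliminations apply; e can still be any of 2, 4, 8.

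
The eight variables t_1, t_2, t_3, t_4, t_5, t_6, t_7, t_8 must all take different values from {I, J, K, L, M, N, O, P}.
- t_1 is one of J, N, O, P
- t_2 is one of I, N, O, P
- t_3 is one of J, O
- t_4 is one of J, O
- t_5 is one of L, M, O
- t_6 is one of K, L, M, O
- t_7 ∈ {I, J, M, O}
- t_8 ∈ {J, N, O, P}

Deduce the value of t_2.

Among the 8 variables, K fits only t_6 (and all 8 values in {I, J, K, L, M, N, O, P} must be used), so t_6 = K.
The 7 still-open variables draw from only 7 values {I, J, L, M, N, O, P}, so each is used; only t_5 can be L, hence t_5 = L.
The 6 still-open variables draw from only 6 values {I, J, M, N, O, P}, so each is used; only t_7 can be M, hence t_7 = M.
Among the 5 still-open variables, I fits only t_2 (and all 5 values in {I, J, N, O, P} must be used), so t_2 = I.

I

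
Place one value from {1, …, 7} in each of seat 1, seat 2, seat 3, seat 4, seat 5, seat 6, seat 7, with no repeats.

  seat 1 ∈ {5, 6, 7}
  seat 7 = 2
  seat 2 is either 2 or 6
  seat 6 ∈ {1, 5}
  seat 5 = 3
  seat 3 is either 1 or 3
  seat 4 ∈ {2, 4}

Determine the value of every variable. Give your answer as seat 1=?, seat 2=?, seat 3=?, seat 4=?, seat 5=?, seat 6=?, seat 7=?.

seat 5 has just one choice, so seat 5 = 3. Remove 3 from seat 3.
seat 7 has just one choice, so seat 7 = 2. Remove 2 from seat 2, seat 4.
seat 2 has just one choice, so seat 2 = 6. So seat 1 can't be 6.
seat 3 has just one choice, so seat 3 = 1. Strike 1 from seat 6.
That leaves seat 4 = 4.
seat 6 has just one choice, so seat 6 = 5. So seat 1 can't be 5.
That leaves seat 1 = 7.

seat 1=7, seat 2=6, seat 3=1, seat 4=4, seat 5=3, seat 6=5, seat 7=2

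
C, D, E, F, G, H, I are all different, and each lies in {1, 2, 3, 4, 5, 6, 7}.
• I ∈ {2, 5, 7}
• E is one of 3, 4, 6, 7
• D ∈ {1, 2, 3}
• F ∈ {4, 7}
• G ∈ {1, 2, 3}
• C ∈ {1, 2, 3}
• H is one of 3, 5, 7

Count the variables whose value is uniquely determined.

2

The 7 variables draw from only 7 values {1, 2, 3, 4, 5, 6, 7}, so each is used; only E can be 6, hence E = 6.
The 6 still-open variables together cover exactly {1, 2, 3, 4, 5, 7} — 6 values for 6 variables — and 4 appears only in F's list, so F = 4.
C, D, G between them cover only {1, 2, 3} — a naked triple. Remove those values from H, I.
Determined: E=6, F=4. The other variables each still have more than one consistent value. That makes 2.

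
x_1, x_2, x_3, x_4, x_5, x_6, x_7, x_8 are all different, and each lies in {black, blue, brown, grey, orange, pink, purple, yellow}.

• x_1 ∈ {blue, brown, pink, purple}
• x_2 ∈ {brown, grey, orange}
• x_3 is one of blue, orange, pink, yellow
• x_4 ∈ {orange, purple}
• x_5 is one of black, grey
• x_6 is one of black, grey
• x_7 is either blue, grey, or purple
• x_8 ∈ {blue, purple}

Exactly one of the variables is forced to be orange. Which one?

x_4

The 8 variables together cover exactly {black, blue, brown, grey, orange, pink, purple, yellow} — 8 values for 8 variables — and yellow appears only in x_3's list, so x_3 = yellow.
The 7 still-open variables draw from only 7 values {black, blue, brown, grey, orange, pink, purple}, so each is used; only x_1 can be pink, hence x_1 = pink.
Among the 6 still-open variables, brown fits only x_2 (and all 6 values in {black, blue, brown, grey, orange, purple} must be used), so x_2 = brown.
Among the 5 still-open variables, orange fits only x_4 (and all 5 values in {black, blue, grey, orange, purple} must be used), so x_4 = orange.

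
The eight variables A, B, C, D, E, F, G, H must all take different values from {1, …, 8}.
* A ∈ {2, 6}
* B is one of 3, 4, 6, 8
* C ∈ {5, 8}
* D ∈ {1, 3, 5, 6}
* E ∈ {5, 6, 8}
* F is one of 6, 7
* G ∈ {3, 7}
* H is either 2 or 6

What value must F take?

7

The 8 variables draw from only 8 values {1, 2, 3, 4, 5, 6, 7, 8}, so each is used; only D can be 1, hence D = 1.
The 7 still-open variables draw from only 7 values {2, 3, 4, 5, 6, 7, 8}, so each is used; only B can be 4, hence B = 4.
The 6 still-open variables draw from only 6 values {2, 3, 5, 6, 7, 8}, so each is used; only G can be 3, hence G = 3.
Among the 5 still-open variables, 7 fits only F (and all 5 values in {2, 5, 6, 7, 8} must be used), so F = 7.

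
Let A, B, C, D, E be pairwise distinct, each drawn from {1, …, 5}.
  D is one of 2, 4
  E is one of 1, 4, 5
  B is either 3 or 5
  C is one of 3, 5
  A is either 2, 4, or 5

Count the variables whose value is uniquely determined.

Among the 5 variables, 1 fits only E (and all 5 values in {1, 2, 3, 4, 5} must be used), so E = 1.
The 2 variables B and C are confined to {3, 5}, which locks those values in; drop them from A.
Determined: E=1. The other variables each still have more than one consistent value. That makes 1.

1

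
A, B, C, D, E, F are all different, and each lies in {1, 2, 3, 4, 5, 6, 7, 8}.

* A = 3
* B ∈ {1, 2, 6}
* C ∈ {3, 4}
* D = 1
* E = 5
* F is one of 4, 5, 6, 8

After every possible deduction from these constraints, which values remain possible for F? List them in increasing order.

A's domain is down to {3}, so A = 3. Eliminate 3 elsewhere: C.
C's domain is down to {4}, so C = 4. So F can't be 4.
D's domain is down to {1}, so D = 1. Eliminate 1 elsewhere: B.
E's domain is down to {5}, so E = 5. Remove 5 from F.
No further eliminations apply; F can still be any of 6, 8.

6, 8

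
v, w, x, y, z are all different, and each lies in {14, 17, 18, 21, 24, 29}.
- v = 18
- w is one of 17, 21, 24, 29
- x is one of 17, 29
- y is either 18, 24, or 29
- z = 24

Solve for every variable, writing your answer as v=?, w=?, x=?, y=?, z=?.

v has just one choice, so v = 18. So y can't be 18.
z's domain is down to {24}, so z = 24. Eliminate 24 elsewhere: w, y.
y must be 29 (only option left). Eliminate 29 elsewhere: w, x.
x's domain is down to {17}, so x = 17. So w can't be 17.
w's domain is down to {21}, so w = 21.

v=18, w=21, x=17, y=29, z=24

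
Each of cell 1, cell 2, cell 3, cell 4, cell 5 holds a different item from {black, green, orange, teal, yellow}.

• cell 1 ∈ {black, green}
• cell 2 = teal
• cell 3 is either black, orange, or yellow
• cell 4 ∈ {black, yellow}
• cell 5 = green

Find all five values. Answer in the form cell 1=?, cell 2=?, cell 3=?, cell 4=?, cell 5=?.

cell 1=black, cell 2=teal, cell 3=orange, cell 4=yellow, cell 5=green

cell 2's domain is down to {teal}, so cell 2 = teal.
cell 5 must be green (only option left). Eliminate green elsewhere: cell 1.
That leaves cell 1 = black. Eliminate black elsewhere: cell 3, cell 4.
That leaves cell 4 = yellow. Eliminate yellow elsewhere: cell 3.
cell 3 must be orange (only option left).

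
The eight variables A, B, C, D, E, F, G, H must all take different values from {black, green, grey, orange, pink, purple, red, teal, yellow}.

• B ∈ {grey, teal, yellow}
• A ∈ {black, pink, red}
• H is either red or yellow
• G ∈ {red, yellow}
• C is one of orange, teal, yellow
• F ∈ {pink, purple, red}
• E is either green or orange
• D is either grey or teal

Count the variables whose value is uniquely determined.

2

The 2 variables G and H are confined to {red, yellow}, which locks those values in; drop them from A, B, C, F.
B and D between them cover only {grey, teal} — a naked pair. Remove those values from C.
That leaves C = orange. Strike orange from E.
E has just one choice, so E = green.
Determined: C=orange, E=green. The other variables each still have more than one consistent value. That makes 2.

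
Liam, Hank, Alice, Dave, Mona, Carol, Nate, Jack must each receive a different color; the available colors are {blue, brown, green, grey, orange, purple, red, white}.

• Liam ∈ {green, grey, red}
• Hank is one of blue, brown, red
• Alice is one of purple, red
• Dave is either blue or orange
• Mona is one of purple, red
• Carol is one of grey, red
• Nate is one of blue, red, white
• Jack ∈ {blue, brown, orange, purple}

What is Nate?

The 8 variables draw from only 8 values {blue, brown, green, grey, orange, purple, red, white}, so each is used; only Liam can be green, hence Liam = green.
The 7 still-open variables draw from only 7 values {blue, brown, grey, orange, purple, red, white}, so each is used; only Carol can be grey, hence Carol = grey.
Among the 6 still-open variables, white fits only Nate (and all 6 values in {blue, brown, orange, purple, red, white} must be used), so Nate = white.

white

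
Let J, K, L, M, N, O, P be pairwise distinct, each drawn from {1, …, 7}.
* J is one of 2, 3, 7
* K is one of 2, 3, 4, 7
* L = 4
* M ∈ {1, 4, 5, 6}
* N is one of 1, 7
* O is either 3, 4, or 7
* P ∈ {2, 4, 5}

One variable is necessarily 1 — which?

N

L must be 4 (only option left). So K, M, O, P can't be 4.
The 6 still-open variables together cover exactly {1, 2, 3, 5, 6, 7} — 6 values for 6 variables — and 6 appears only in M's list, so M = 6.
Among the 5 still-open variables, 1 fits only N (and all 5 values in {1, 2, 3, 5, 7} must be used), so N = 1.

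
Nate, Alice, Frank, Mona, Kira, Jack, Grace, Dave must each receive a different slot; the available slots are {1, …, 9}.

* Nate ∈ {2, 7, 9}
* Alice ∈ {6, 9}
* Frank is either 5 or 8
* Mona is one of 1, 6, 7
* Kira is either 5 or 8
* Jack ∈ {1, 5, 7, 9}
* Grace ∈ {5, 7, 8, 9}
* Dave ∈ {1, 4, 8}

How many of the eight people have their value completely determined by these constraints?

Among the 8 variables, 2 fits only Nate (and all 8 values in {1, 2, 4, 5, 6, 7, 8, 9} must be used), so Nate = 2.
Among the 7 still-open variables, 4 fits only Dave (and all 7 values in {1, 4, 5, 6, 7, 8, 9} must be used), so Dave = 4.
Frank and Kira share exactly the 2 values {5, 8}; by pigeonhole those values go to them, so strike 5, 8 from Jack, Grace.
Determined: Nate=2, Dave=4. The other people each still have more than one consistent value. That makes 2.

2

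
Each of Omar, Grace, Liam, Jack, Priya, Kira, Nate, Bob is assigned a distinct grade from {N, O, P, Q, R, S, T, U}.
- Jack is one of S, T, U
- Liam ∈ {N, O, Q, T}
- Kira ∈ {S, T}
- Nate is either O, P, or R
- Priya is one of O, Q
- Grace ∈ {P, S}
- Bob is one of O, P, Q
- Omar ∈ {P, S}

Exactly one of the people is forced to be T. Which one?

The 8 variables together cover exactly {N, O, P, Q, R, S, T, U} — 8 values for 8 variables — and N appears only in Liam's list, so Liam = N.
The 7 still-open variables together cover exactly {O, P, Q, R, S, T, U} — 7 values for 7 variables — and R appears only in Nate's list, so Nate = R.
The 6 still-open variables together cover exactly {O, P, Q, S, T, U} — 6 values for 6 variables — and U appears only in Jack's list, so Jack = U.
The 5 still-open variables draw from only 5 values {O, P, Q, S, T}, so each is used; only Kira can be T, hence Kira = T.

Kira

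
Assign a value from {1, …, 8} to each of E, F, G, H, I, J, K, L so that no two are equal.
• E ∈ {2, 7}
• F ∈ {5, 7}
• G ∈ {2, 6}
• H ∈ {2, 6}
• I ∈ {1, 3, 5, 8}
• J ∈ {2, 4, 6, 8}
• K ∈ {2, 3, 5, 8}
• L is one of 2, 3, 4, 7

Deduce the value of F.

5

The 8 variables draw from only 8 values {1, 2, 3, 4, 5, 6, 7, 8}, so each is used; only I can be 1, hence I = 1.
G and H between them cover only {2, 6} — a naked pair. Remove those values from E, J, K, L.
E must be 7 (only option left). Strike 7 from F, L.
So F = 5.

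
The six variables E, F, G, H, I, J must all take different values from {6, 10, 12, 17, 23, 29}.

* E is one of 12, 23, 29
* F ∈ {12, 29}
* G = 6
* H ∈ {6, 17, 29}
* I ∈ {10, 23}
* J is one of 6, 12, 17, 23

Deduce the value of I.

G must be 6 (only option left). So H, J can't be 6.
The 5 still-open variables draw from only 5 values {10, 12, 17, 23, 29}, so each is used; only I can be 10, hence I = 10.

10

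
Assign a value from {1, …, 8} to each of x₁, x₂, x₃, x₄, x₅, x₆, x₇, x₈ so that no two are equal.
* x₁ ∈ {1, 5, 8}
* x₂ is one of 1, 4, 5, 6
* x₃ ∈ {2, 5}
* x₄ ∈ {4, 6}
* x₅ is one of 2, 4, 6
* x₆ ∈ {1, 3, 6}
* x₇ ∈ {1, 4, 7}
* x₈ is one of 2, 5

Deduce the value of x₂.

1

Among the 8 variables, 3 fits only x₆ (and all 8 values in {1, 2, 3, 4, 5, 6, 7, 8} must be used), so x₆ = 3.
The 7 still-open variables draw from only 7 values {1, 2, 4, 5, 6, 7, 8}, so each is used; only x₇ can be 7, hence x₇ = 7.
The 6 still-open variables draw from only 6 values {1, 2, 4, 5, 6, 8}, so each is used; only x₁ can be 8, hence x₁ = 8.
The 5 still-open variables draw from only 5 values {1, 2, 4, 5, 6}, so each is used; only x₂ can be 1, hence x₂ = 1.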